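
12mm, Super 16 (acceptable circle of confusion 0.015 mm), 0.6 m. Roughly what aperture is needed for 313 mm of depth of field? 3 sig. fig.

f/4

Write h = H − f = f²/(N·c). The thin-lens limits are Dn = s·h/(h + (s−f)) and Df = s·h/(h − (s−f)), so DoF = Df − Dn = 2·s·(s−f)·h / (h² − (s−f)²).
That is a quadratic in h: DoF·h² − 2·s·(s−f)·h − DoF·(s−f)² = 0 ⇒ h = (s−f)·(s + √(s² + DoF²)) / DoF = 588 × (600 + √(600² + 313²)) / 313 = 588 × (600 + 676.734) / 313 ≈ 2398.5 mm.
Then N = f²/(c·h) = 12² / (0.015 × 2398.5) = 144 / 35.977 ≈ 4.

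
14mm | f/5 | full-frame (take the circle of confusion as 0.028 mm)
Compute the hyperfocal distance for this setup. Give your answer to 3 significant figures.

1.41 m

Hyperfocal distance H = f²/(N·c) + f = 14²/(5 × 0.028) + 14 = 196/0.14 + 14 ≈ 1414.0 mm ≈ 1.41 m.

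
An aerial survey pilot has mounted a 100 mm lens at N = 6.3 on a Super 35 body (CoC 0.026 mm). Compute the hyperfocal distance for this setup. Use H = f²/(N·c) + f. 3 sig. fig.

Hyperfocal distance H = f²/(N·c) + f = 100²/(6.3 × 0.026) + 100 = 10000/0.1638 + 100 ≈ 61150.1 mm ≈ 61.2 m.

61.2 m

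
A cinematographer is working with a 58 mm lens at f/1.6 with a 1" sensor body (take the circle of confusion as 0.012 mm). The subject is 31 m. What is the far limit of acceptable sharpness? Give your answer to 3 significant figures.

Hyperfocal distance H = f²/(N·c) + f = 58²/(1.6 × 0.012) + 58 = 3364/0.0192 + 58 ≈ 175266.3 mm ≈ 175.3 m.
Far limit Df = s·(H − f)/(H − s) = 31000 × (175266.3 − 58) / (175266.3 − 31000) = 31000 × 175208.3 / 144266.3 ≈ 37649 mm ≈ 37.6 m.

37.6 m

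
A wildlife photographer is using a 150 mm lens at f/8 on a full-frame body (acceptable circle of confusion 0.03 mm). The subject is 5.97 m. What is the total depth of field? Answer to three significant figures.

0.744 m

Hyperfocal distance H = f²/(N·c) + f = 150²/(8 × 0.03) + 150 = 22500/0.24 + 150 ≈ 93900.0 mm ≈ 93.90 m.
Near limit Dn = s·(H − f)/(H + s − 2f) = 5970 × (93900.0 − 150) / (93900.0 + 5970 − 2 × 150) = 5970 × 93750.0 / 99570.0 ≈ 5621.05 mm.
Far limit Df = s·(H − f)/(H − s) = 5970 × (93900.0 − 150) / (93900.0 − 5970) = 5970 × 93750.0 / 87930.0 ≈ 6365.15 mm.
Depth of field = Df − Dn = 6365.15 − 5621.05 ≈ 744.10 mm ≈ 0.744 m.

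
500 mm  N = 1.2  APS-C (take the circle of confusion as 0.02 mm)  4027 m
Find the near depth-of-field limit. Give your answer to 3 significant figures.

Hyperfocal distance H = f²/(N·c) + f = 500²/(1.2 × 0.02) + 500 = 250000/0.024 + 500 ≈ 10417166.7 mm ≈ 10417 m.
Near limit Dn = s·(H − f)/(H + s − 2f) = 4027000 × (10417166.7 − 500) / (10417166.7 + 4027000 − 2 × 500) = 4027000 × 10416666.7 / 14443166.7 ≈ 2904343 mm ≈ 2900 m.

2900 m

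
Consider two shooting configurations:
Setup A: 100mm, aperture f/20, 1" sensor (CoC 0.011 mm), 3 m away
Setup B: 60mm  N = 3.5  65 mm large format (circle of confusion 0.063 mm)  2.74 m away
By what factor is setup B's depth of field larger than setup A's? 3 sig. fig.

2.41

Setup A: H = 100²/(20×0.011) + 100 ≈ 45554.5 mm; DoF = Df − Dn = 3204.44 − 2820.08 ≈ 384.36 mm.
Setup B: H = 60²/(3.5×0.063) + 60 ≈ 16386.5 mm; DoF = Df − Dn = 3278.10 − 2353.65 ≈ 924.45 mm.
Ratio = 924.45 / 384.36 ≈ 2.41.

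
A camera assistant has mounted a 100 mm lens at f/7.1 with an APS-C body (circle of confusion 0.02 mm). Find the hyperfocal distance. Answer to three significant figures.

70.5 m

Hyperfocal distance H = f²/(N·c) + f = 100²/(7.1 × 0.02) + 100 = 10000/0.142 + 100 ≈ 70522.5 mm ≈ 70.5 m.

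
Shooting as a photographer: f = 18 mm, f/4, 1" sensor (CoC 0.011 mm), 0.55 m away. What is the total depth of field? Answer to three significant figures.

79.9 mm

Hyperfocal distance H = f²/(N·c) + f = 18²/(4 × 0.011) + 18 = 324/0.044 + 18 ≈ 7381.6 mm ≈ 7.382 m.
Near limit Dn = s·(H − f)/(H + s − 2f) = 550 × (7381.6 − 18) / (7381.6 + 550 − 2 × 18) = 550 × 7363.6 / 7895.6 ≈ 512.942 mm.
Far limit Df = s·(H − f)/(H − s) = 550 × (7381.6 − 18) / (7381.6 − 550) = 550 × 7363.6 / 6831.6 ≈ 592.830 mm.
Depth of field = Df − Dn = 592.830 − 512.942 ≈ 79.888 mm.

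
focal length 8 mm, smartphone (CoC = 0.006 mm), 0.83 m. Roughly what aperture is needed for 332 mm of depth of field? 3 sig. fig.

Write h = H − f = f²/(N·c). The thin-lens limits are Dn = s·h/(h + (s−f)) and Df = s·h/(h − (s−f)), so DoF = Df − Dn = 2·s·(s−f)·h / (h² − (s−f)²).
That is a quadratic in h: DoF·h² − 2·s·(s−f)·h − DoF·(s−f)² = 0 ⇒ h = (s−f)·(s + √(s² + DoF²)) / DoF = 822 × (830 + √(830² + 332²)) / 332 = 822 × (830 + 893.937) / 332 ≈ 4268.3 mm.
Then N = f²/(c·h) = 8² / (0.006 × 4268.3) = 64 / 25.610 ≈ 2.50.

f/2.50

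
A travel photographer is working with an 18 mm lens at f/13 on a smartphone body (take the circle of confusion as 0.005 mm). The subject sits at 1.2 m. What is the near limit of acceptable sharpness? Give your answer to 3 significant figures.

0.970 m

Hyperfocal distance H = f²/(N·c) + f = 18²/(13 × 0.005) + 18 = 324/0.065 + 18 ≈ 5002.6 mm ≈ 5.003 m.
Near limit Dn = s·(H − f)/(H + s − 2f) = 1200 × (5002.6 − 18) / (5002.6 + 1200 − 2 × 18) = 1200 × 4984.6 / 6166.6 ≈ 969.99 mm ≈ 0.970 m.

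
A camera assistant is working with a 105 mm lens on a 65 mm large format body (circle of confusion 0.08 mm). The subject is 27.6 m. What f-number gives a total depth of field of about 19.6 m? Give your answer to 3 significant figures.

f/1.60

Write h = H − f = f²/(N·c). The thin-lens limits are Dn = s·h/(h + (s−f)) and Df = s·h/(h − (s−f)), so DoF = Df − Dn = 2·s·(s−f)·h / (h² − (s−f)²).
That is a quadratic in h: DoF·h² − 2·s·(s−f)·h − DoF·(s−f)² = 0 ⇒ h = (s−f)·(s + √(s² + DoF²)) / DoF = 27495 × (27600 + √(27600² + 19600²)) / 19600 = 27495 × (27600 + 33851.4) / 19600 ≈ 86204 mm.
Then N = f²/(c·h) = 105² / (0.08 × 86204) = 11025 / 6896.4 ≈ 1.60.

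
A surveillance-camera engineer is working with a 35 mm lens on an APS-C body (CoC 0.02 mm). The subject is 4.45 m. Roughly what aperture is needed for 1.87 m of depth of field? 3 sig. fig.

Write h = H − f = f²/(N·c). The thin-lens limits are Dn = s·h/(h + (s−f)) and Df = s·h/(h − (s−f)), so DoF = Df − Dn = 2·s·(s−f)·h / (h² − (s−f)²).
That is a quadratic in h: DoF·h² − 2·s·(s−f)·h − DoF·(s−f)² = 0 ⇒ h = (s−f)·(s + √(s² + DoF²)) / DoF = 4415 × (4450 + √(4450² + 1870²)) / 1870 = 4415 × (4450 + 4826.95) / 1870 ≈ 21903 mm.
Then N = f²/(c·h) = 35² / (0.02 × 21903) = 1225 / 438.05 ≈ 2.80.

f/2.80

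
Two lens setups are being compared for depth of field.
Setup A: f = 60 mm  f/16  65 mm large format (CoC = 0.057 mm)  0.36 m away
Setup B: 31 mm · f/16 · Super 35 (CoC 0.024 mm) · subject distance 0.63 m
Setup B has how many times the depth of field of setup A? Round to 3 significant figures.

5.81

Setup A: H = 60²/(16×0.057) + 60 ≈ 4007.4 mm; DoF = Df − Dn = 389.610 − 334.572 ≈ 55.038 mm.
Setup B: H = 31²/(16×0.024) + 31 ≈ 2533.6 mm; DoF = Df − Dn = 828.24 − 508.33 ≈ 319.91 mm.
Ratio = 319.91 / 55.038 ≈ 5.81.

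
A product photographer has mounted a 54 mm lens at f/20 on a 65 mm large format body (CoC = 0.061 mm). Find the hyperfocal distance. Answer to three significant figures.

2.44 m

Hyperfocal distance H = f²/(N·c) + f = 54²/(20 × 0.061) + 54 = 2916/1.22 + 54 ≈ 2444.2 mm ≈ 2.44 m.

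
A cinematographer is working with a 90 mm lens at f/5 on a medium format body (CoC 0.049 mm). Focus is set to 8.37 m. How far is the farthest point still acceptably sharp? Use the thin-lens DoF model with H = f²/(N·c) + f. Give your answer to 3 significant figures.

Hyperfocal distance H = f²/(N·c) + f = 90²/(5 × 0.049) + 90 = 8100/0.245 + 90 ≈ 33151.2 mm ≈ 33.15 m.
Far limit Df = s·(H − f)/(H − s) = 8370 × (33151.2 − 90) / (33151.2 − 8370) = 8370 × 33061.2 / 24781.2 ≈ 11167 mm ≈ 11.2 m.

11.2 m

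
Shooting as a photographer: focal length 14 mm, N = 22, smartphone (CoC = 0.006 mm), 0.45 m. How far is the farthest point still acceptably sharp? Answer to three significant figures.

Hyperfocal distance H = f²/(N·c) + f = 14²/(22 × 0.006) + 14 = 196/0.132 + 14 ≈ 1498.8 mm ≈ 1.499 m.
Far limit Df = s·(H − f)/(H − s) = 450 × (1498.8 − 14) / (1498.8 − 450) = 450 × 1484.8 / 1048.8 ≈ 637.06 mm ≈ 0.637 m.

0.637 m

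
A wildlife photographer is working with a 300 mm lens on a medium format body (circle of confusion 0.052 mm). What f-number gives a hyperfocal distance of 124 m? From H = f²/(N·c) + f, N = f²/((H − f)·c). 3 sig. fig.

Rearrange H = f²/(N·c) + f for N: N = f² / ((H − f)·c).
N = 300² / ((124000 − 300) × 0.052) = 90000 / 6432 ≈ 14.

f/14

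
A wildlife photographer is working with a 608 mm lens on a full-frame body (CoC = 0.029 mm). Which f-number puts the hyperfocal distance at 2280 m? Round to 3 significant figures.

f/5.59

Rearrange H = f²/(N·c) + f for N: N = f² / ((H − f)·c).
N = 608² / ((2280000 − 608) × 0.029) = 369664 / 66102 ≈ 5.59.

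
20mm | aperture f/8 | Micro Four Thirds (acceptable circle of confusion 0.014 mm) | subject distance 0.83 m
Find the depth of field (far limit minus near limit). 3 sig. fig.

Hyperfocal distance H = f²/(N·c) + f = 20²/(8 × 0.014) + 20 = 400/0.112 + 20 ≈ 3591.4 mm ≈ 3.591 m.
Near limit Dn = s·(H − f)/(H + s − 2f) = 830 × (3591.4 − 20) / (3591.4 + 830 − 2 × 20) = 830 × 3571.4 / 4381.4 ≈ 676.56 mm.
Far limit Df = s·(H − f)/(H − s) = 830 × (3591.4 − 20) / (3591.4 − 830) = 830 × 3571.4 / 2761.4 ≈ 1073.46 mm.
Depth of field = Df − Dn = 1073.46 − 676.56 ≈ 396.90 mm.

397 mm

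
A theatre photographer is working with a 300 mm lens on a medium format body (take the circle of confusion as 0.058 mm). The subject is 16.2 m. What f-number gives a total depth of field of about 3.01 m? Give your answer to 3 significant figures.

Write h = H − f = f²/(N·c). The thin-lens limits are Dn = s·h/(h + (s−f)) and Df = s·h/(h − (s−f)), so DoF = Df − Dn = 2·s·(s−f)·h / (h² − (s−f)²).
That is a quadratic in h: DoF·h² − 2·s·(s−f)·h − DoF·(s−f)² = 0 ⇒ h = (s−f)·(s + √(s² + DoF²)) / DoF = 15900 × (16200 + √(16200² + 3010²)) / 3010 = 15900 × (16200 + 16477.3) / 3010 ≈ 172614 mm.
Then N = f²/(c·h) = 300² / (0.058 × 172614) = 90000 / 10012 ≈ 8.99.

f/8.99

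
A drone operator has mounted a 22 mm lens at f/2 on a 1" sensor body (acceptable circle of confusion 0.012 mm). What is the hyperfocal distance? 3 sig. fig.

20.2 m

Hyperfocal distance H = f²/(N·c) + f = 22²/(2 × 0.012) + 22 = 484/0.024 + 22 ≈ 20188.7 mm ≈ 20.2 m.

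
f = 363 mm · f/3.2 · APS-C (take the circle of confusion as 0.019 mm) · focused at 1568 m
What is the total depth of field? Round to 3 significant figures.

Hyperfocal distance H = f²/(N·c) + f = 363²/(3.2 × 0.019) + 363 = 131769/0.0608 + 363 ≈ 2167616.3 mm ≈ 2168 m.
Near limit Dn = s·(H − f)/(H + s − 2f) = 1568000 × (2167616.3 − 363) / (2167616.3 + 1568000 − 2 × 363) = 1568000 × 2167253.3 / 3734890.3 ≈ 909867 mm.
Far limit Df = s·(H − f)/(H − s) = 1568000 × (2167616.3 − 363) / (2167616.3 − 1568000) = 1568000 × 2167253.3 / 599616.3 ≈ 5667380 mm.
Depth of field = Df − Dn = 5667380 − 909867 ≈ 4757513 mm ≈ 4760 m.

4760 m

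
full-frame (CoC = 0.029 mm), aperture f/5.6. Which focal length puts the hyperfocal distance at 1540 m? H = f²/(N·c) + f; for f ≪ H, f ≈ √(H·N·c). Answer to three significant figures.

500 mm

From H = f²/(N·c) + f, with f ≪ H: f ≈ √(H·N·c) = √(1540000 × 5.6 × 0.029) = √250096 ≈ 500.1 mm.
The +f correction barely moves this — solving exactly, f² + N·c·f − N·c·H = 0 ⇒ f = (−N·c + √((N·c)² + 4·N·c·H))/2 = (−0.1624 + √1000384)/2 ≈ 500.01 mm, so f ≈ 500 mm.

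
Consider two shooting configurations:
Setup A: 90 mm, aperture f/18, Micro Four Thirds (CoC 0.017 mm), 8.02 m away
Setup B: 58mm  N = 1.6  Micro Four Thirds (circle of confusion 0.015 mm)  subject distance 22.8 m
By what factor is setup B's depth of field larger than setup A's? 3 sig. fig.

Setup A: H = 90²/(18×0.017) + 90 ≈ 26560.6 mm; DoF = Df − Dn = 11450.2 − 6171.2 ≈ 5279.0 mm.
Setup B: H = 58²/(1.6×0.015) + 58 ≈ 140224.7 mm; DoF = Df − Dn = 27215.7 − 19617.1 ≈ 7598.6 mm.
Ratio = 7598.6 / 5279.0 ≈ 1.44.

1.44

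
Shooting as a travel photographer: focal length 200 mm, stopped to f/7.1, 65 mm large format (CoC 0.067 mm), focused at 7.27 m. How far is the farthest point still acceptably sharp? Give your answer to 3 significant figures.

7.94 m

Hyperfocal distance H = f²/(N·c) + f = 200²/(7.1 × 0.067) + 200 = 40000/0.4757 + 200 ≈ 84286.6 mm ≈ 84.29 m.
Far limit Df = s·(H − f)/(H − s) = 7270 × (84286.6 − 200) / (84286.6 − 7270) = 7270 × 84086.6 / 77016.6 ≈ 7937.4 mm ≈ 7.94 m.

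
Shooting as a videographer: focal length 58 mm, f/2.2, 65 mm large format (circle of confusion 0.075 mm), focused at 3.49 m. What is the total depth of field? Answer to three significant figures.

Hyperfocal distance H = f²/(N·c) + f = 58²/(2.2 × 0.075) + 58 = 3364/0.165 + 58 ≈ 20445.9 mm ≈ 20.45 m.
Near limit Dn = s·(H − f)/(H + s − 2f) = 3490 × (20445.9 − 58) / (20445.9 + 3490 − 2 × 58) = 3490 × 20387.9 / 23819.9 ≈ 2987.2 mm.
Far limit Df = s·(H − f)/(H − s) = 3490 × (20445.9 − 58) / (20445.9 − 3490) = 3490 × 20387.9 / 16955.9 ≈ 4196.4 mm.
Depth of field = Df − Dn = 4196.4 − 2987.2 ≈ 1209.2 mm ≈ 1.21 m.

1.21 m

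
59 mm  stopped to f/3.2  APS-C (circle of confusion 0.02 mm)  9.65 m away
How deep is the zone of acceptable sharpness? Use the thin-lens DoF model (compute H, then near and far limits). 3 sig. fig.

3.51 m

Hyperfocal distance H = f²/(N·c) + f = 59²/(3.2 × 0.02) + 59 = 3481/0.064 + 59 ≈ 54449.6 mm ≈ 54.45 m.
Near limit Dn = s·(H − f)/(H + s − 2f) = 9650 × (54449.6 − 59) / (54449.6 + 9650 − 2 × 59) = 9650 × 54390.6 / 63981.6 ≈ 8203.4 mm.
Far limit Df = s·(H − f)/(H − s) = 9650 × (54449.6 − 59) / (54449.6 − 9650) = 9650 × 54390.6 / 44799.6 ≈ 11715.9 mm.
Depth of field = Df − Dn = 11715.9 − 8203.4 ≈ 3512.5 mm ≈ 3.51 m.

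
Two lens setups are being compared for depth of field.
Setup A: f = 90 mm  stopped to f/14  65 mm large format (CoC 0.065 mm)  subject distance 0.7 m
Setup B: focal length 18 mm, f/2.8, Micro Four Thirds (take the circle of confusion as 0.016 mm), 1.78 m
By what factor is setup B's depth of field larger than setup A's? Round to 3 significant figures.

9.57

Setup A: H = 90²/(14×0.065) + 90 ≈ 8991.1 mm; DoF = Df − Dn = 751.501 − 655.105 ≈ 96.396 mm.
Setup B: H = 18²/(2.8×0.016) + 18 ≈ 7250.1 mm; DoF = Df − Dn = 2353.36 − 1431.29 ≈ 922.07 mm.
Ratio = 922.07 / 96.396 ≈ 9.57.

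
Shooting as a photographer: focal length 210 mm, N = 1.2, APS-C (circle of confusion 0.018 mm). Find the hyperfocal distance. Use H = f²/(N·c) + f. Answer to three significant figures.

2040 m

Hyperfocal distance H = f²/(N·c) + f = 210²/(1.2 × 0.018) + 210 = 44100/0.0216 + 210 ≈ 2041876.7 mm ≈ 2040 m.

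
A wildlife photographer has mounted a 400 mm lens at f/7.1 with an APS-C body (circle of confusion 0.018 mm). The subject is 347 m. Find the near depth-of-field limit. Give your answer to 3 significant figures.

272 m

Hyperfocal distance H = f²/(N·c) + f = 400²/(7.1 × 0.018) + 400 = 160000/0.1278 + 400 ≈ 1252356.2 mm ≈ 1252 m.
Near limit Dn = s·(H − f)/(H + s − 2f) = 347000 × (1252356.2 − 400) / (1252356.2 + 347000 − 2 × 400) = 347000 × 1251956.2 / 1598556.2 ≈ 271763 mm ≈ 272 m.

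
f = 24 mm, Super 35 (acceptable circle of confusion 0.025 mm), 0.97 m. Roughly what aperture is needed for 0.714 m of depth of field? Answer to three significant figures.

f/8

Write h = H − f = f²/(N·c). The thin-lens limits are Dn = s·h/(h + (s−f)) and Df = s·h/(h − (s−f)), so DoF = Df − Dn = 2·s·(s−f)·h / (h² − (s−f)²).
That is a quadratic in h: DoF·h² − 2·s·(s−f)·h − DoF·(s−f)² = 0 ⇒ h = (s−f)·(s + √(s² + DoF²)) / DoF = 946 × (970 + √(970² + 714²)) / 714 = 946 × (970 + 1204.45) / 714 ≈ 2881.0 mm.
Then N = f²/(c·h) = 24² / (0.025 × 2881.0) = 576 / 72.025 ≈ 8.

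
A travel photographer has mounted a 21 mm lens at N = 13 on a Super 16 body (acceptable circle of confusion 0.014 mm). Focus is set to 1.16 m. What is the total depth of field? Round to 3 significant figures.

1.40 m

Hyperfocal distance H = f²/(N·c) + f = 21²/(13 × 0.014) + 21 = 441/0.182 + 21 ≈ 2444.1 mm ≈ 2.444 m.
Near limit Dn = s·(H − f)/(H + s − 2f) = 1160 × (2444.1 − 21) / (2444.1 + 1160 − 2 × 21) = 1160 × 2423.1 / 3562.1 ≈ 789.1 mm.
Far limit Df = s·(H − f)/(H − s) = 1160 × (2444.1 − 21) / (2444.1 − 1160) = 1160 × 2423.1 / 1284.1 ≈ 2188.9 mm.
Depth of field = Df − Dn = 2188.9 − 789.1 ≈ 1399.8 mm ≈ 1.40 m.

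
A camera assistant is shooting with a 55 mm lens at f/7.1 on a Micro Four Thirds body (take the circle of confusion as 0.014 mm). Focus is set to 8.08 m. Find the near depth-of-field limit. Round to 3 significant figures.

6.39 m

Hyperfocal distance H = f²/(N·c) + f = 55²/(7.1 × 0.014) + 55 = 3025/0.0994 + 55 ≈ 30487.6 mm ≈ 30.49 m.
Near limit Dn = s·(H − f)/(H + s − 2f) = 8080 × (30487.6 − 55) / (30487.6 + 8080 − 2 × 55) = 8080 × 30432.6 / 38457.6 ≈ 6393.9 mm ≈ 6.39 m.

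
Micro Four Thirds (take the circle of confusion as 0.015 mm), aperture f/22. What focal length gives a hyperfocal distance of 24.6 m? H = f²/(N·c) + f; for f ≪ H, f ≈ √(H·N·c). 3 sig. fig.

From H = f²/(N·c) + f, with f ≪ H: f ≈ √(H·N·c) = √(24600 × 22 × 0.015) = √8118.0 ≈ 90.10 mm.
Exact: f² + N·c·f − N·c·H = 0 ⇒ f = (−N·c + √((N·c)² + 4·N·c·H))/2 = (−0.33 + √32472)/2 ≈ 89.935 mm ≈ 89.9 mm.

89.9 mm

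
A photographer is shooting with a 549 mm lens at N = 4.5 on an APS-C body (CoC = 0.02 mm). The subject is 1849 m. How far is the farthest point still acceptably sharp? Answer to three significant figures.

Hyperfocal distance H = f²/(N·c) + f = 549²/(4.5 × 0.02) + 549 = 301401/0.09 + 549 ≈ 3349449.0 mm ≈ 3349 m.
Far limit Df = s·(H − f)/(H − s) = 1849000 × (3349449.0 − 549) / (3349449.0 − 1849000) = 1849000 × 3348900.0 / 1500449.0 ≈ 4126842 mm ≈ 4130 m.

4130 m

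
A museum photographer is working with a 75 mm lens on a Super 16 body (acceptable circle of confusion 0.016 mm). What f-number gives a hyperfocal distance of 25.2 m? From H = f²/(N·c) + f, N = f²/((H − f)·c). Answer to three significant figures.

f/14

Rearrange H = f²/(N·c) + f for N: N = f² / ((H − f)·c).
N = 75² / ((25200 − 75) × 0.016) = 5625 / 402.0 ≈ 14.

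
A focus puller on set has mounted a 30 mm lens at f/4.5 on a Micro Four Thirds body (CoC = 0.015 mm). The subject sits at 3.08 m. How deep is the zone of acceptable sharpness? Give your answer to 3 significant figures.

1.49 m

Hyperfocal distance H = f²/(N·c) + f = 30²/(4.5 × 0.015) + 30 = 900/0.0675 + 30 ≈ 13363.3 mm ≈ 13.36 m.
Near limit Dn = s·(H − f)/(H + s − 2f) = 3080 × (13363.3 − 30) / (13363.3 + 3080 − 2 × 30) = 3080 × 13333.3 / 16383.3 ≈ 2506.6 mm.
Far limit Df = s·(H − f)/(H − s) = 3080 × (13363.3 − 30) / (13363.3 − 3080) = 3080 × 13333.3 / 10283.3 ≈ 3993.5 mm.
Depth of field = Df − Dn = 3993.5 − 2506.6 ≈ 1486.9 mm ≈ 1.49 m.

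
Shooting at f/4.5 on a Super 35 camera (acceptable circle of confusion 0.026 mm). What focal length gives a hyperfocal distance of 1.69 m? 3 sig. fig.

14.0 mm

From H = f²/(N·c) + f, with f ≪ H: f ≈ √(H·N·c) = √(1690 × 4.5 × 0.026) = √197.73 ≈ 14.06 mm.
Exact: f² + N·c·f − N·c·H = 0 ⇒ f = (−N·c + √((N·c)² + 4·N·c·H))/2 = (−0.117 + √790.93)/2 ≈ 14.003 mm ≈ 14.0 mm.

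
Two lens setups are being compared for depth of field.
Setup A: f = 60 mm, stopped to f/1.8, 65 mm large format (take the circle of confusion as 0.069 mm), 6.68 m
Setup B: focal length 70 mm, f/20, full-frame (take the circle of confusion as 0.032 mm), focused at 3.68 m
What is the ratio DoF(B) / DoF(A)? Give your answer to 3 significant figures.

Setup A: H = 60²/(1.8×0.069) + 60 ≈ 29045.5 mm; DoF = Df − Dn = 8657.2 − 5438.0 ≈ 3219.2 mm.
Setup B: H = 70²/(20×0.032) + 70 ≈ 7726.2 mm; DoF = Df − Dn = 6963.2 − 2500.8 ≈ 4462.4 mm.
Ratio = 4462.4 / 3219.2 ≈ 1.39.

1.39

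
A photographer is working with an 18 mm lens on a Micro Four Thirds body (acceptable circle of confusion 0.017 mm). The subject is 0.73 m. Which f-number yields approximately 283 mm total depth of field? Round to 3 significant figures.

f/5.01

Write h = H − f = f²/(N·c). The thin-lens limits are Dn = s·h/(h + (s−f)) and Df = s·h/(h − (s−f)), so DoF = Df − Dn = 2·s·(s−f)·h / (h² − (s−f)²).
That is a quadratic in h: DoF·h² − 2·s·(s−f)·h − DoF·(s−f)² = 0 ⇒ h = (s−f)·(s + √(s² + DoF²)) / DoF = 712 × (730 + √(730² + 283²)) / 283 = 712 × (730 + 782.936) / 283 ≈ 3806.4 mm.
Then N = f²/(c·h) = 18² / (0.017 × 3806.4) = 324 / 64.709 ≈ 5.01.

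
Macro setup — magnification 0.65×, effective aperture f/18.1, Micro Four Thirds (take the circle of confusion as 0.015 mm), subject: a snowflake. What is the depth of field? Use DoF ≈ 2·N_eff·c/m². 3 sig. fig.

1.29 mm

At magnification m, DoF ≈ 2·N_eff·c/m² = 2 × 18.1 × 0.015 / 0.65² = 0.543 / 0.4225 ≈ 1.29 mm.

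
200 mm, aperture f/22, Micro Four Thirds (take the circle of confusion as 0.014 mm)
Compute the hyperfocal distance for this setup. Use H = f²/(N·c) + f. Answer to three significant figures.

Hyperfocal distance H = f²/(N·c) + f = 200²/(22 × 0.014) + 200 = 40000/0.308 + 200 ≈ 130070.1 mm ≈ 130 m.

130 m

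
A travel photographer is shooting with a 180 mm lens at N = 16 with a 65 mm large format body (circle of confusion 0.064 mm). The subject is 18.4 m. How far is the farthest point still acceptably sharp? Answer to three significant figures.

43.4 m

Hyperfocal distance H = f²/(N·c) + f = 180²/(16 × 0.064) + 180 = 32400/1.024 + 180 ≈ 31820.6 mm ≈ 31.82 m.
Far limit Df = s·(H − f)/(H − s) = 18400 × (31820.6 − 180) / (31820.6 − 18400) = 18400 × 31640.6 / 13420.6 ≈ 43380 mm ≈ 43.4 m.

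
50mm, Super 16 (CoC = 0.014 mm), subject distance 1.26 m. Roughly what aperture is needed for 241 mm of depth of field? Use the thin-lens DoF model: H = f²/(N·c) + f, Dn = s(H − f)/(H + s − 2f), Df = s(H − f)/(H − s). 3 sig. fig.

f/14

Write h = H − f = f²/(N·c). The thin-lens limits are Dn = s·h/(h + (s−f)) and Df = s·h/(h − (s−f)), so DoF = Df − Dn = 2·s·(s−f)·h / (h² − (s−f)²).
That is a quadratic in h: DoF·h² − 2·s·(s−f)·h − DoF·(s−f)² = 0 ⇒ h = (s−f)·(s + √(s² + DoF²)) / DoF = 1210 × (1260 + √(1260² + 241²)) / 241 = 1210 × (1260 + 1282.84) / 241 ≈ 12767 mm.
Then N = f²/(c·h) = 50² / (0.014 × 12767) = 2500 / 178.74 ≈ 14.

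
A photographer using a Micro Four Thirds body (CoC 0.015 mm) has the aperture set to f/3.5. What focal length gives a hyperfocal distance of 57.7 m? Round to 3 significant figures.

From H = f²/(N·c) + f, with f ≪ H: f ≈ √(H·N·c) = √(57700 × 3.5 × 0.015) = √3029.2 ≈ 55.04 mm.
The +f correction barely moves this — solving exactly, f² + N·c·f − N·c·H = 0 ⇒ f = (−N·c + √((N·c)² + 4·N·c·H))/2 = (−0.0525 + √12117)/2 ≈ 55.012 mm, so f ≈ 55.0 mm.

55.0 mm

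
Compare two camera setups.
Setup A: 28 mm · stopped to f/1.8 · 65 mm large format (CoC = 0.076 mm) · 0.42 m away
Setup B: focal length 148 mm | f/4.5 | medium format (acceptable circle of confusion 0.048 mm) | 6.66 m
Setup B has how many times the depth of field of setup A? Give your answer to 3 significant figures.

Setup A: H = 28²/(1.8×0.076) + 28 ≈ 5759.0 mm; DoF = Df − Dn = 450.837 − 393.111 ≈ 57.726 mm.
Setup B: H = 148²/(4.5×0.048) + 148 ≈ 101555.4 mm; DoF = Df − Dn = 7117.03 − 6258.13 ≈ 858.90 mm.
Ratio = 858.90 / 57.726 ≈ 14.9.

14.9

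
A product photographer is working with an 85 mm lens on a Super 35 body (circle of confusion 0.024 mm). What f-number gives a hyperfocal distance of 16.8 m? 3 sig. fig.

f/18

Rearrange H = f²/(N·c) + f for N: N = f² / ((H − f)·c).
N = 85² / ((16800 − 85) × 0.024) = 7225 / 401.2 ≈ 18.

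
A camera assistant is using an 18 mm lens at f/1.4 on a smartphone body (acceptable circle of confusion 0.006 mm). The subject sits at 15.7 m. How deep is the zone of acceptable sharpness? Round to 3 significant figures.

Hyperfocal distance H = f²/(N·c) + f = 18²/(1.4 × 0.006) + 18 = 324/0.0084 + 18 ≈ 38589.4 mm ≈ 38.59 m.
Near limit Dn = s·(H − f)/(H + s − 2f) = 15700 × (38589.4 − 18) / (38589.4 + 15700 − 2 × 18) = 15700 × 38571.4 / 54253.4 ≈ 11162 mm.
Far limit Df = s·(H − f)/(H − s) = 15700 × (38589.4 − 18) / (38589.4 − 15700) = 15700 × 38571.4 / 22889.4 ≈ 26456 mm.
Depth of field = Df − Dn = 26456 − 11162 ≈ 15294 mm ≈ 15.3 m.

15.3 m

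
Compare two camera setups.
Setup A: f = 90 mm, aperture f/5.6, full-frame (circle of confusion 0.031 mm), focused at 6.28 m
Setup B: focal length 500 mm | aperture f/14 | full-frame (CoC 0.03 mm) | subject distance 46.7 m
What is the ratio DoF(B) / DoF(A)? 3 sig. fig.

4.30

Setup A: H = 90²/(5.6×0.031) + 90 ≈ 46749.0 mm; DoF = Df − Dn = 7240.6 − 5544.4 ≈ 1696.2 mm.
Setup B: H = 500²/(14×0.03) + 500 ≈ 595738.1 mm; DoF = Df − Dn = 50629.7 − 43336.4 ≈ 7293.3 mm.
Ratio = 7293.3 / 1696.2 ≈ 4.30.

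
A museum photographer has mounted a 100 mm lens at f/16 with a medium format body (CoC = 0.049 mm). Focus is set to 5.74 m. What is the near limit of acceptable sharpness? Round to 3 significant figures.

Hyperfocal distance H = f²/(N·c) + f = 100²/(16 × 0.049) + 100 = 10000/0.784 + 100 ≈ 12855.1 mm ≈ 12.86 m.
Near limit Dn = s·(H − f)/(H + s − 2f) = 5740 × (12855.1 − 100) / (12855.1 + 5740 − 2 × 100) = 5740 × 12755.1 / 18395.1 ≈ 3980.1 mm ≈ 3.98 m.

3.98 m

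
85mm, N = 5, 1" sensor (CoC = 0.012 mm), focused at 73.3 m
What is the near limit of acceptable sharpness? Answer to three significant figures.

Hyperfocal distance H = f²/(N·c) + f = 85²/(5 × 0.012) + 85 = 7225/0.06 + 85 ≈ 120501.7 mm ≈ 120.5 m.
Near limit Dn = s·(H − f)/(H + s − 2f) = 73300 × (120501.7 − 85) / (120501.7 + 73300 − 2 × 85) = 73300 × 120416.7 / 193631.7 ≈ 45584 mm ≈ 45.6 m.

45.6 m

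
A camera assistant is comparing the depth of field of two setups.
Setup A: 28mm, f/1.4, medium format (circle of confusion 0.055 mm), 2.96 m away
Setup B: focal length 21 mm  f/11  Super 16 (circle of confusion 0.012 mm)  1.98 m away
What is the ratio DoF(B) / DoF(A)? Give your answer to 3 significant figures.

1.90

Setup A: H = 28²/(1.4×0.055) + 28 ≈ 10209.8 mm; DoF = Df − Dn = 4157.1 − 2298.2 ≈ 1858.9 mm.
Setup B: H = 21²/(11×0.012) + 21 ≈ 3361.9 mm; DoF = Df − Dn = 4786.9 − 1248.1 ≈ 3538.8 mm.
Ratio = 3538.8 / 1858.9 ≈ 1.90.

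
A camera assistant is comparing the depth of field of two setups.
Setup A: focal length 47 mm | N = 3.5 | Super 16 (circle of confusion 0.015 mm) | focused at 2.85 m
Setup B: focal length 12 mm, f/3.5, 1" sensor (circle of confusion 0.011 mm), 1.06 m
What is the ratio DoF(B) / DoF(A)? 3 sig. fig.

1.69

Setup A: H = 47²/(3.5×0.015) + 47 ≈ 42123.2 mm; DoF = Df − Dn = 3053.41 − 2672.00 ≈ 381.41 mm.
Setup B: H = 12²/(3.5×0.011) + 12 ≈ 3752.3 mm; DoF = Df − Dn = 1472.62 − 828.00 ≈ 644.62 mm.
Ratio = 644.62 / 381.41 ≈ 1.69.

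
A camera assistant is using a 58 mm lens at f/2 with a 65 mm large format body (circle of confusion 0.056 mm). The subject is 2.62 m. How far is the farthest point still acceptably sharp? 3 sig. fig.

Hyperfocal distance H = f²/(N·c) + f = 58²/(2 × 0.056) + 58 = 3364/0.112 + 58 ≈ 30093.7 mm ≈ 30.09 m.
Far limit Df = s·(H − f)/(H − s) = 2620 × (30093.7 − 58) / (30093.7 − 2620) = 2620 × 30035.7 / 27473.7 ≈ 2864.3 mm ≈ 2.86 m.

2.86 m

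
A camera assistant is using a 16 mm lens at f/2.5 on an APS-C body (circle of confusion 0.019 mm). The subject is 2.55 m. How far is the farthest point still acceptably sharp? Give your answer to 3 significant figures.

4.81 m

Hyperfocal distance H = f²/(N·c) + f = 16²/(2.5 × 0.019) + 16 = 256/0.0475 + 16 ≈ 5405.5 mm ≈ 5.405 m.
Far limit Df = s·(H − f)/(H − s) = 2550 × (5405.5 − 16) / (5405.5 − 2550) = 2550 × 5389.5 / 2855.5 ≈ 4812.9 mm ≈ 4.81 m.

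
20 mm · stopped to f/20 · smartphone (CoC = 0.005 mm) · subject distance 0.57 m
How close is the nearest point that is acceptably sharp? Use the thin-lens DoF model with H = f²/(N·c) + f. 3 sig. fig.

0.501 m

Hyperfocal distance H = f²/(N·c) + f = 20²/(20 × 0.005) + 20 = 400/0.1 + 20 ≈ 4020.0 mm ≈ 4.020 m.
Near limit Dn = s·(H − f)/(H + s − 2f) = 570 × (4020.0 − 20) / (4020.0 + 570 − 2 × 20) = 570 × 4000.0 / 4550.0 ≈ 501.10 mm ≈ 0.501 m.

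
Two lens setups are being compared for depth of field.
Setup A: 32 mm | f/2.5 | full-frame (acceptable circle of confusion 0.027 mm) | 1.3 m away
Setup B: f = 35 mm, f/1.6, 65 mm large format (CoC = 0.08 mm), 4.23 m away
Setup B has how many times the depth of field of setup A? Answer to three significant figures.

Setup A: H = 32²/(2.5×0.027) + 32 ≈ 15202.4 mm; DoF = Df − Dn = 1418.57 − 1199.72 ≈ 218.85 mm.
Setup B: H = 35²/(1.6×0.08) + 35 ≈ 9605.3 mm; DoF = Df − Dn = 7531.2 − 2940.9 ≈ 4590.3 mm.
Ratio = 4590.3 / 218.85 ≈ 21.0.

21.0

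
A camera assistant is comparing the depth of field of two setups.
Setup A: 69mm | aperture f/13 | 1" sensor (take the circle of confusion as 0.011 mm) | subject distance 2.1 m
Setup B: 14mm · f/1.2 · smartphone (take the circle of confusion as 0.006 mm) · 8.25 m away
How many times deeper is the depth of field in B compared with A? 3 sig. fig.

Setup A: H = 69²/(13×0.011) + 69 ≈ 33362.7 mm; DoF = Df − Dn = 2236.43 − 1979.26 ≈ 257.17 mm.
Setup B: H = 14²/(1.2×0.006) + 14 ≈ 27236.2 mm; DoF = Df − Dn = 11828.8 − 6333.7 ≈ 5495.1 mm.
Ratio = 5495.1 / 257.17 ≈ 21.4.

21.4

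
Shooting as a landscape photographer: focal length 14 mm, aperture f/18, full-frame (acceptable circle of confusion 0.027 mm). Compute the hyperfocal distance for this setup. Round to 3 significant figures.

Hyperfocal distance H = f²/(N·c) + f = 14²/(18 × 0.027) + 14 = 196/0.486 + 14 ≈ 417.3 mm ≈ 0.417 m.

417 mm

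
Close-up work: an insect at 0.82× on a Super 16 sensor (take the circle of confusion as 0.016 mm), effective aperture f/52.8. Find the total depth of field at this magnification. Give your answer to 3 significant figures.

2.51 mm

At magnification m, DoF ≈ 2·N_eff·c/m² = 2 × 52.8 × 0.016 / 0.82² = 1.69 / 0.6724 ≈ 2.51 mm.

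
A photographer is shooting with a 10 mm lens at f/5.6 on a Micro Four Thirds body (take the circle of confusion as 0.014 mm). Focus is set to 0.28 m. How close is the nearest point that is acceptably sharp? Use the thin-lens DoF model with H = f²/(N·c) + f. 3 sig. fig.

231 mm

Hyperfocal distance H = f²/(N·c) + f = 10²/(5.6 × 0.014) + 10 = 100/0.0784 + 10 ≈ 1285.5 mm ≈ 1.286 m.
Near limit Dn = s·(H − f)/(H + s − 2f) = 280 × (1285.5 − 10) / (1285.5 + 280 − 2 × 10) = 280 × 1275.5 / 1545.5 ≈ 231.08 mm.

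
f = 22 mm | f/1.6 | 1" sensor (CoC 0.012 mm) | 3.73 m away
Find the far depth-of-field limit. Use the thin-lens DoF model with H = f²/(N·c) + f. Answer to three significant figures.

4.37 m

Hyperfocal distance H = f²/(N·c) + f = 22²/(1.6 × 0.012) + 22 = 484/0.0192 + 22 ≈ 25230.3 mm ≈ 25.23 m.
Far limit Df = s·(H − f)/(H − s) = 3730 × (25230.3 − 22) / (25230.3 − 3730) = 3730 × 25208.3 / 21500.3 ≈ 4373.3 mm ≈ 4.37 m.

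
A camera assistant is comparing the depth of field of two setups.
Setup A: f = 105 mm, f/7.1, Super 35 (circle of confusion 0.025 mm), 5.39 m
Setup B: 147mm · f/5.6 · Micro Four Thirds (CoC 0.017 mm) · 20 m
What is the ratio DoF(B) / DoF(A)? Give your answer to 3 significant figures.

Setup A: H = 105²/(7.1×0.025) + 105 ≈ 62217.7 mm; DoF = Df − Dn = 5891.27 − 4967.34 ≈ 923.93 mm.
Setup B: H = 147²/(5.6×0.017) + 147 ≈ 227132.3 mm; DoF = Df − Dn = 21916.9 − 18391.4 ≈ 3525.5 mm.
Ratio = 3525.5 / 923.93 ≈ 3.82.

3.82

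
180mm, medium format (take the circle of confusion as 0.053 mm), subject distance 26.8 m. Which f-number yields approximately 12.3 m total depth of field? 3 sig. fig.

Write h = H − f = f²/(N·c). The thin-lens limits are Dn = s·h/(h + (s−f)) and Df = s·h/(h − (s−f)), so DoF = Df − Dn = 2·s·(s−f)·h / (h² − (s−f)²).
That is a quadratic in h: DoF·h² − 2·s·(s−f)·h − DoF·(s−f)² = 0 ⇒ h = (s−f)·(s + √(s² + DoF²)) / DoF = 26620 × (26800 + √(26800² + 12300²)) / 12300 = 26620 × (26800 + 29487.8) / 12300 ≈ 121820 mm.
Then N = f²/(c·h) = 180² / (0.053 × 121820) = 32400 / 6456.4 ≈ 5.02.

f/5.02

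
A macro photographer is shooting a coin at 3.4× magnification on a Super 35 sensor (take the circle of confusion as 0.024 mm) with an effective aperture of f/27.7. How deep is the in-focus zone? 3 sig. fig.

At magnification m, DoF ≈ 2·N_eff·c/m² = 2 × 27.7 × 0.024 / 3.4² = 1.33 / 11.56 ≈ 0.115 mm.

0.115 mm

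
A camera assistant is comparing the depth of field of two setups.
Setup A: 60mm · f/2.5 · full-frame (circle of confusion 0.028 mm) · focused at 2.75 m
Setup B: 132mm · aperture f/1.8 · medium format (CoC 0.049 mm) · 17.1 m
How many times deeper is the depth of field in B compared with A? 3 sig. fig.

10.3

Setup A: H = 60²/(2.5×0.028) + 60 ≈ 51488.6 mm; DoF = Df − Dn = 2901.78 − 2613.31 ≈ 288.47 mm.
Setup B: H = 132²/(1.8×0.049) + 132 ≈ 197683.0 mm; DoF = Df − Dn = 18706.8 − 15747.4 ≈ 2959.4 mm.
Ratio = 2959.4 / 288.47 ≈ 10.3.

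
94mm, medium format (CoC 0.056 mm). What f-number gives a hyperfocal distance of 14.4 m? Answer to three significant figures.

f/11

Rearrange H = f²/(N·c) + f for N: N = f² / ((H − f)·c).
N = 94² / ((14400 − 94) × 0.056) = 8836 / 801.1 ≈ 11.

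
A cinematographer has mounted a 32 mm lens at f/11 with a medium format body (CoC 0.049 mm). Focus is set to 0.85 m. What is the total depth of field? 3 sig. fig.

Hyperfocal distance H = f²/(N·c) + f = 32²/(11 × 0.049) + 32 = 1024/0.539 + 32 ≈ 1931.8 mm ≈ 1.932 m.
Near limit Dn = s·(H − f)/(H + s − 2f) = 850 × (1931.8 − 32) / (1931.8 + 850 − 2 × 32) = 850 × 1899.8 / 2717.8 ≈ 594.17 mm.
Far limit Df = s·(H − f)/(H − s) = 850 × (1931.8 − 32) / (1931.8 − 850) = 850 × 1899.8 / 1081.8 ≈ 1492.72 mm.
Depth of field = Df − Dn = 1492.72 − 594.17 ≈ 898.55 mm ≈ 0.899 m.

0.899 m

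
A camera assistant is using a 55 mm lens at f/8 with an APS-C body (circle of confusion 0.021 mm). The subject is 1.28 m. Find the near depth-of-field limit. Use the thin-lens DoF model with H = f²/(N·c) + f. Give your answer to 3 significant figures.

Hyperfocal distance H = f²/(N·c) + f = 55²/(8 × 0.021) + 55 = 3025/0.168 + 55 ≈ 18061.0 mm ≈ 18.06 m.
Near limit Dn = s·(H − f)/(H + s − 2f) = 1280 × (18061.0 − 55) / (18061.0 + 1280 − 2 × 55) = 1280 × 18006.0 / 19231.0 ≈ 1198.5 mm ≈ 1.20 m.

1.20 m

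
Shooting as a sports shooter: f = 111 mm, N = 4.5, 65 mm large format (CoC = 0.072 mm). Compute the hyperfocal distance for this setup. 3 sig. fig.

Hyperfocal distance H = f²/(N·c) + f = 111²/(4.5 × 0.072) + 111 = 12321/0.324 + 111 ≈ 38138.8 mm ≈ 38.1 m.

38.1 m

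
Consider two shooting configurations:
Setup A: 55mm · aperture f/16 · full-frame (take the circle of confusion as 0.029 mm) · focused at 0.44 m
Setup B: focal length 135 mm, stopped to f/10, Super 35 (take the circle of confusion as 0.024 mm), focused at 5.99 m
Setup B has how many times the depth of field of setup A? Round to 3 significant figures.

Setup A: H = 55²/(16×0.029) + 55 ≈ 6574.4 mm; DoF = Df − Dn = 467.615 − 415.465 ≈ 52.150 mm.
Setup B: H = 135²/(10×0.024) + 135 ≈ 76072.5 mm; DoF = Df − Dn = 6490.43 − 5561.21 ≈ 929.22 mm.
Ratio = 929.22 / 52.150 ≈ 17.8.

17.8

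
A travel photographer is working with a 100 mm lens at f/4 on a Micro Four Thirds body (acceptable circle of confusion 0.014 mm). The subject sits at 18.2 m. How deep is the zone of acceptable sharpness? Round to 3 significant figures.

3.73 m

Hyperfocal distance H = f²/(N·c) + f = 100²/(4 × 0.014) + 100 = 10000/0.056 + 100 ≈ 178671.4 mm ≈ 178.7 m.
Near limit Dn = s·(H − f)/(H + s − 2f) = 18200 × (178671.4 − 100) / (178671.4 + 18200 − 2 × 100) = 18200 × 178571.4 / 196671.4 ≈ 16525.0 mm.
Far limit Df = s·(H − f)/(H − s) = 18200 × (178671.4 − 100) / (178671.4 − 18200) = 18200 × 178571.4 / 160471.4 ≈ 20252.8 mm.
Depth of field = Df − Dn = 20252.8 − 16525.0 ≈ 3727.8 mm ≈ 3.73 m.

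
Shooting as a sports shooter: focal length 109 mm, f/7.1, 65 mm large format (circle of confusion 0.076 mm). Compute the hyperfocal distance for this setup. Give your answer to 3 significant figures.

Hyperfocal distance H = f²/(N·c) + f = 109²/(7.1 × 0.076) + 109 = 11881/0.5396 + 109 ≈ 22127.2 mm ≈ 22.1 m.

22.1 m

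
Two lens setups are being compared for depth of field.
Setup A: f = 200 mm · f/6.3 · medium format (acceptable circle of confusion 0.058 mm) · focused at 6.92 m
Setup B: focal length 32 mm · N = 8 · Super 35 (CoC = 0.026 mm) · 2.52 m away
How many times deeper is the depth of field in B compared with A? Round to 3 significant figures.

Setup A: H = 200²/(6.3×0.058) + 200 ≈ 109669.1 mm; DoF = Df − Dn = 7372.58 − 6519.77 ≈ 852.81 mm.
Setup B: H = 32²/(8×0.026) + 32 ≈ 4955.1 mm; DoF = Df − Dn = 5094.8 − 1674.0 ≈ 3420.8 mm.
Ratio = 3420.8 / 852.81 ≈ 4.01.

4.01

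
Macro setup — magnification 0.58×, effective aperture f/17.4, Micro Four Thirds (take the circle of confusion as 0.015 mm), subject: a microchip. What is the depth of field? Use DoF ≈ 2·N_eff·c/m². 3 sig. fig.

1.55 mm

At magnification m, DoF ≈ 2·N_eff·c/m² = 2 × 17.4 × 0.015 / 0.58² = 0.522 / 0.3364 ≈ 1.55 mm.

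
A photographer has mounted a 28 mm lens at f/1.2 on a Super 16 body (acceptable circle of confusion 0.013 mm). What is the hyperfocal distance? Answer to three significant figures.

Hyperfocal distance H = f²/(N·c) + f = 28²/(1.2 × 0.013) + 28 = 784/0.0156 + 28 ≈ 50284.4 mm ≈ 50.3 m.

50.3 m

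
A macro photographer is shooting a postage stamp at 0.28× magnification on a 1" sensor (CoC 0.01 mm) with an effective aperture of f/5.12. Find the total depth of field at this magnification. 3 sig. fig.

At magnification m, DoF ≈ 2·N_eff·c/m² = 2 × 5.12 × 0.01 / 0.28² = 0.1024 / 0.0784 ≈ 1.31 mm.

1.31 mm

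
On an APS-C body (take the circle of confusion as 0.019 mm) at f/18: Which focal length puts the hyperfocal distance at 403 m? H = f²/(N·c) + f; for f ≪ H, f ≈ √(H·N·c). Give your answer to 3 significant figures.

371 mm

From H = f²/(N·c) + f, with f ≪ H: f ≈ √(H·N·c) = √(403000 × 18 × 0.019) = √137826 ≈ 371.2 mm.
The +f correction barely moves this — solving exactly, f² + N·c·f − N·c·H = 0 ⇒ f = (−N·c + √((N·c)² + 4·N·c·H))/2 = (−0.342 + √551304)/2 ≈ 371.08 mm, so f ≈ 371 mm.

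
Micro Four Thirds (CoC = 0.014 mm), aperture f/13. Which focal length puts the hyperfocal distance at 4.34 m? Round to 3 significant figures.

From H = f²/(N·c) + f, with f ≪ H: f ≈ √(H·N·c) = √(4340 × 13 × 0.014) = √789.88 ≈ 28.10 mm.
Exact: f² + N·c·f − N·c·H = 0 ⇒ f = (−N·c + √((N·c)² + 4·N·c·H))/2 = (−0.182 + √3159.6)/2 ≈ 28.014 mm ≈ 28.0 mm.

28.0 mm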